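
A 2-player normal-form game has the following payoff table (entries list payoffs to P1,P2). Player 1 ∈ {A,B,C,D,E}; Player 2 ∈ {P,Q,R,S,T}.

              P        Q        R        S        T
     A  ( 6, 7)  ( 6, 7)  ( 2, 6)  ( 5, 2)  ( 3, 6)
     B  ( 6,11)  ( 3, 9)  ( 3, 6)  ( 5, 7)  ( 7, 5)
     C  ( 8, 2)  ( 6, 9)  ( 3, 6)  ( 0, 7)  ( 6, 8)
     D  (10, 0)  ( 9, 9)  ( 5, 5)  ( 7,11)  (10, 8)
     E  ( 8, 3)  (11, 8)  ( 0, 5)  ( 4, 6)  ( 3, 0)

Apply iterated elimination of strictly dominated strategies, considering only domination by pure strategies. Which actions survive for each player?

P1 drop A (D beats it: P:10>6 Q:9>6 R:5>2 S:7>5 T:10>3)
P1 drop B (D beats it: P:10>6 Q:9>3 R:5>3 S:7>5 T:10>7)
P1 drop C (D beats it: P:10>8 Q:9>6 R:5>3 S:7>0 T:10>6)
P2 drop P (Q beats it: D:9>0 E:8>3)
P2 drop R (Q beats it: D:9>5 E:8>5)
P2 drop T (Q beats it: D:9>8 E:8>0)
P1→{D,E} P2→{Q,S}

Survivors P1:{D,E} P2:{Q,S}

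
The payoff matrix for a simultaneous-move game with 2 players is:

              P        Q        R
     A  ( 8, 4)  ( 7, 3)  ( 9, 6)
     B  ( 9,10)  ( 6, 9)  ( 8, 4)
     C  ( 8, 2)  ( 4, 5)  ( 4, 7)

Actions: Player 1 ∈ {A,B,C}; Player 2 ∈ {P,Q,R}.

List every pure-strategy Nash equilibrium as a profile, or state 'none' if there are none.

Nash profiles: (A,R), (B,P)

(A,P): not NE [P1→B gives 9>8; P2→R gives 6>4]
(A,Q): not NE [P2→R gives 6>3]
(A,R): NE
(B,P): NE
(B,Q): not NE [P1→A gives 7>6; P2→P gives 10>9]
(B,R): not NE [P1→A gives 9>8; P2→P gives 10>4]
(C,P): not NE [P1→B gives 9>8; P2→R gives 7>2]
(C,Q): not NE [P1→A gives 7>4; P2→R gives 7>5]
(C,R): not NE [P1→A gives 9>4]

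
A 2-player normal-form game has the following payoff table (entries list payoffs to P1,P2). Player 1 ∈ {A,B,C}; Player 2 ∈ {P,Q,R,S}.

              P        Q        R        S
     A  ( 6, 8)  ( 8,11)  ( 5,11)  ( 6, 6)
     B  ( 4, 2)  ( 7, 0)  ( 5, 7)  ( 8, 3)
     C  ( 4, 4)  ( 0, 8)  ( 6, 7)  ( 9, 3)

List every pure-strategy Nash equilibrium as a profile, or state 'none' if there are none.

(A,P): not NE [P2→R gives 11>8]
(A,Q): NE
(A,R): not NE [P1→C gives 6>5]
(A,S): not NE [P1→C gives 9>6; P2→R gives 11>6]
(B,P): not NE [P1→A gives 6>4; P2→R gives 7>2]
(B,Q): not NE [P1→A gives 8>7; P2→R gives 7>0]
(B,R): not NE [P1→C gives 6>5]
(B,S): not NE [P1→C gives 9>8; P2→R gives 7>3]
(C,P): not NE [P1→A gives 6>4; P2→Q gives 8>4]
(C,Q): not NE [P1→A gives 8>0]
(C,R): not NE [P2→Q gives 8>7]
(C,S): not NE [P2→Q gives 8>3]

PSNE = {(A,Q)}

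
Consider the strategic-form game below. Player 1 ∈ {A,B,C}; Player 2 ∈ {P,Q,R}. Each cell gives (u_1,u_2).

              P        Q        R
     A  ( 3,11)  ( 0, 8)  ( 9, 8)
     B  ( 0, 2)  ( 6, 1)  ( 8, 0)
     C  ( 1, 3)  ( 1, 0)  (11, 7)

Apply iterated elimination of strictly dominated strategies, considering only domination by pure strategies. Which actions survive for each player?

Survivors P1:{A,C} P2:{P,R}

P2 drop Q (P beats it: A:11>8 B:2>1 C:3>0)
P1 drop B (A beats it: P:3>0 R:9>8)
P1→{A,C} P2→{P,R}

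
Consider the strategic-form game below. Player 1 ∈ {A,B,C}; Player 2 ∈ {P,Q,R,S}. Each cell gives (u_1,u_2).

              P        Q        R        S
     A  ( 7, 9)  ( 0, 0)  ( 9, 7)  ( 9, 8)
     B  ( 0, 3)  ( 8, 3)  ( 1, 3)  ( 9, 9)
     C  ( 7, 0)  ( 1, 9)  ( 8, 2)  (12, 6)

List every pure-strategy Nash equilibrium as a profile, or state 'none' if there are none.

NE set: (A,P)

(A,P): NE
(A,Q): not NE [P1→B gives 8>0; P2→P gives 9>0]
(A,R): not NE [P2→P gives 9>7]
(A,S): not NE [P1→C gives 12>9; P2→P gives 9>8]
(B,P): not NE [P1→C gives 7>0; P2→S gives 9>3]
(B,Q): not NE [P2→S gives 9>3]
(B,R): not NE [P1→A gives 9>1; P2→S gives 9>3]
(B,S): not NE [P1→C gives 12>9]
(C,P): not NE [P2→Q gives 9>0]
(C,Q): not NE [P1→B gives 8>1]
(C,R): not NE [P1→A gives 9>8; P2→Q gives 9>2]
(C,S): not NE [P2→Q gives 9>6]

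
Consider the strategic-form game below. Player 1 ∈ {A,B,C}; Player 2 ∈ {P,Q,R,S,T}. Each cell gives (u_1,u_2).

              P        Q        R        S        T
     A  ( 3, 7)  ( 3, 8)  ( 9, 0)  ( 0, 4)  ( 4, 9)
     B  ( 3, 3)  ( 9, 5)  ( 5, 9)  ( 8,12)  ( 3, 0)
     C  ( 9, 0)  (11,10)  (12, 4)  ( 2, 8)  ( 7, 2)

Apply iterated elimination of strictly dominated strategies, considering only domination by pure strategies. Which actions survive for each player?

P1 drop A (C beats it: P:9>3 Q:11>3 R:12>9 S:2>0 T:7>4)
P2 drop P (Q beats it: B:5>3 C:10>0)
P2 drop R (S beats it: B:12>9 C:8>4)
P2 drop T (Q beats it: B:5>0 C:10>2)
P1→{B,C} P2→{Q,S}

Survivors P1:{B,C} P2:{Q,S}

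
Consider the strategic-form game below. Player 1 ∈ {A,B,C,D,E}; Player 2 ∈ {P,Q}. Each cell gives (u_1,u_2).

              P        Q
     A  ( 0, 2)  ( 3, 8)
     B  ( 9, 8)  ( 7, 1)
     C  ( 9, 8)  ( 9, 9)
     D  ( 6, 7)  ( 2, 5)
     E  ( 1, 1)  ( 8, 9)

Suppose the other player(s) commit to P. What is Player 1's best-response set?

u_1(A vs P) = 0
u_1(B vs P) = 9
u_1(C vs P) = 9
u_1(D vs P) = 6
u_1(E vs P) = 1
max payoff 9 at {B,C}

BR_1 = {B,C}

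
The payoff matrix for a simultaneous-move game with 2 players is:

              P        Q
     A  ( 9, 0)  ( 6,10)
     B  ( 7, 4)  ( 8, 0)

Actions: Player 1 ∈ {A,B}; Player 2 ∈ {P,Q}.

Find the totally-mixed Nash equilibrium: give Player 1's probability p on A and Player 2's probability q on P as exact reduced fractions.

P1 indiff ⇒ q·9+(1-q)·6 = q·7+(1-q)·8 ⇒ q(2) = (1-q)(2) ⇒ q = 1/2
P2 indiff ⇒ p·0+(1-p)·4 = p·10+(1-p)·0 ⇒ p(-10) = (1-p)(-4) ⇒ p = 2/7

p=2/7, q=1/2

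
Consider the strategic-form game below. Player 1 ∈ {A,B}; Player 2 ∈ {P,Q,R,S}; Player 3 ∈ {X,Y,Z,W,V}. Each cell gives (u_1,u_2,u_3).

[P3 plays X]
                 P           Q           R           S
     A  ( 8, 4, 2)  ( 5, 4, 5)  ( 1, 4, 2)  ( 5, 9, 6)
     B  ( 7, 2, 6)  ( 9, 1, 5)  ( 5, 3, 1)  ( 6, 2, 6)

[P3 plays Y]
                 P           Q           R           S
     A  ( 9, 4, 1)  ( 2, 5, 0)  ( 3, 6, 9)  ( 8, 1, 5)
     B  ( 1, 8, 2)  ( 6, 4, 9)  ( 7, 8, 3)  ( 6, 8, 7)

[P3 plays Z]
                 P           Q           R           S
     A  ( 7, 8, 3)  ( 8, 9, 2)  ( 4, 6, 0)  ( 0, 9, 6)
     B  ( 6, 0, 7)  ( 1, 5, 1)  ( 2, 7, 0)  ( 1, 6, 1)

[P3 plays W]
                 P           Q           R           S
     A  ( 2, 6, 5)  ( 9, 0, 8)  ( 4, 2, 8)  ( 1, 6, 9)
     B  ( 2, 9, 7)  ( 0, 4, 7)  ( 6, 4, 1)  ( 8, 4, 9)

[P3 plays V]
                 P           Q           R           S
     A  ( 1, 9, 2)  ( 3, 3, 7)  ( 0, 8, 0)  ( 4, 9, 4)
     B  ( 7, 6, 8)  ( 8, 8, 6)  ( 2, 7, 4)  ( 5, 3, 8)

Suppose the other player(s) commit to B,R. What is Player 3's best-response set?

BR_3 = {V}

u_3(X vs B,R) = 1
u_3(Y vs B,R) = 3
u_3(Z vs B,R) = 0
u_3(W vs B,R) = 1
u_3(V vs B,R) = 4
max payoff 4 at {V}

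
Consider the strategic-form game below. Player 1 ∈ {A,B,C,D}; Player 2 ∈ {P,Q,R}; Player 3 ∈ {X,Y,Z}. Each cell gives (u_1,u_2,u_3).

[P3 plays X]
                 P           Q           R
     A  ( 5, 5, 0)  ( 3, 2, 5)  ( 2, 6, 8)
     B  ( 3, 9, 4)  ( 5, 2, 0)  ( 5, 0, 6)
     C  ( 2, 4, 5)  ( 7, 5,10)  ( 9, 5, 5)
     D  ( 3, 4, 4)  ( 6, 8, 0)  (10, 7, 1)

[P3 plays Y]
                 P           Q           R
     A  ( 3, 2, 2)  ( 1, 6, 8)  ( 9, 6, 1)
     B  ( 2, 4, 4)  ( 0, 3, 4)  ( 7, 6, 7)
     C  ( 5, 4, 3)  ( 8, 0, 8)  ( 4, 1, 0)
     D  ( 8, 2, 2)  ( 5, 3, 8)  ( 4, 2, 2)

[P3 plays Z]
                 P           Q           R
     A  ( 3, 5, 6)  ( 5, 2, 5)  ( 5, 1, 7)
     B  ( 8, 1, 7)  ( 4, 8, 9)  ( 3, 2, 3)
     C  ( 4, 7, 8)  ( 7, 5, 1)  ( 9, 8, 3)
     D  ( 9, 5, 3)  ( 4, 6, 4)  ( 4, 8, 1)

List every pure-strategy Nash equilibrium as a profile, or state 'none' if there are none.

(A,P,X): not NE [P2→R gives 6>5; P3→Z gives 6>0]
(A,P,Y): not NE [P1→D gives 8>3; P2→R gives 6>2; P3→Z gives 6>2]
(A,P,Z): not NE [P1→D gives 9>3]
(A,Q,X): not NE [P1→C gives 7>3; P2→R gives 6>2; P3→Y gives 8>5]
(A,Q,Y): not NE [P1→C gives 8>1]
(A,Q,Z): not NE [P1→C gives 7>5; P2→P gives 5>2; P3→Y gives 8>5]
(A,R,X): not NE [P1→D gives 10>2]
(A,R,Y): not NE [P3→X gives 8>1]
(A,R,Z): not NE [P1→C gives 9>5; P2→P gives 5>1; P3→X gives 8>7]
(B,P,X): not NE [P1→A gives 5>3; P3→Z gives 7>4]
(B,P,Y): not NE [P1→D gives 8>2; P2→R gives 6>4; P3→Z gives 7>4]
(B,P,Z): not NE [P1→D gives 9>8; P2→Q gives 8>1]
(B,Q,X): not NE [P1→C gives 7>5; P2→P gives 9>2; P3→Z gives 9>0]
(B,Q,Y): not NE [P1→C gives 8>0; P2→R gives 6>3; P3→Z gives 9>4]
(B,Q,Z): not NE [P1→C gives 7>4]
(B,R,X): not NE [P1→D gives 10>5; P2→P gives 9>0; P3→Y gives 7>6]
(B,R,Y): not NE [P1→A gives 9>7]
(B,R,Z): not NE [P1→C gives 9>3; P2→Q gives 8>2; P3→Y gives 7>3]
(C,P,X): not NE [P1→A gives 5>2; P2→R gives 5>4; P3→Z gives 8>5]
(C,P,Y): not NE [P1→D gives 8>5; P3→Z gives 8>3]
(C,P,Z): not NE [P1→D gives 9>4; P2→R gives 8>7]
(C,Q,X): NE
(C,Q,Y): not NE [P2→P gives 4>0; P3→X gives 10>8]
(C,Q,Z): not NE [P2→R gives 8>5; P3→X gives 10>1]
(C,R,X): not NE [P1→D gives 10>9]
(C,R,Y): not NE [P1→A gives 9>4; P2→P gives 4>1; P3→X gives 5>0]
(C,R,Z): not NE [P3→X gives 5>3]
(D,P,X): not NE [P1→A gives 5>3; P2→Q gives 8>4]
(D,P,Y): not NE [P2→Q gives 3>2; P3→X gives 4>2]
(D,P,Z): not NE [P2→R gives 8>5; P3→X gives 4>3]
(D,Q,X): not NE [P1→C gives 7>6; P3→Y gives 8>0]
(D,Q,Y): not NE [P1→C gives 8>5]
(D,Q,Z): not NE [P1→C gives 7>4; P2→R gives 8>6; P3→Y gives 8>4]
(D,R,X): not NE [P2→Q gives 8>7; P3→Y gives 2>1]
(D,R,Y): not NE [P1→A gives 9>4; P2→Q gives 3>2]
(D,R,Z): not NE [P1→C gives 9>4; P3→Y gives 2>1]

Nash profiles: (C,Q,X)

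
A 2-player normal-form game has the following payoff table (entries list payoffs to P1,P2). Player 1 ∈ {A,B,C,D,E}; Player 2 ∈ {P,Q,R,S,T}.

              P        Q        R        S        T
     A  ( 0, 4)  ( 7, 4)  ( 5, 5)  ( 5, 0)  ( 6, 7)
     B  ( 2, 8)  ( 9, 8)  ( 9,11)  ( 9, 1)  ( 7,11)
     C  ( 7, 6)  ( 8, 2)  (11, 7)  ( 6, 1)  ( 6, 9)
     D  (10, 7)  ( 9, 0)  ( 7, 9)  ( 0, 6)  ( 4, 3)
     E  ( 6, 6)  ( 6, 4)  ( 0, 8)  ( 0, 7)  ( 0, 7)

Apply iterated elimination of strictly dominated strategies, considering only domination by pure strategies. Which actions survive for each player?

IESDS → P1:{B,C} P2:{R,T}

P1 drop A (B beats it: P:2>0 Q:9>7 R:9>5 S:9>5 T:7>6)
P1 drop E (C beats it: P:7>6 Q:8>6 R:11>0 S:6>0 T:6>0)
P2 drop P (R beats it: B:11>8 C:7>6 D:9>7)
P2 drop Q (R beats it: B:11>8 C:7>2 D:9>0)
P1 drop D (B beats it: R:9>7 S:9>0 T:7>4)
P2 drop S (R beats it: B:11>1 C:7>1)
P1→{B,C} P2→{R,T}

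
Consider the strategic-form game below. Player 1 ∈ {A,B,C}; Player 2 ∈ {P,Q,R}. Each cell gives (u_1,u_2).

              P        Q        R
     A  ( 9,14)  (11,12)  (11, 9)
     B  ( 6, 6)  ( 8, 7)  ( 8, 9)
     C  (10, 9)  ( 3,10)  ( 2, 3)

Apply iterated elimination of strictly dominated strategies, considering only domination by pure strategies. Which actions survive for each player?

P1 drop B (A beats it: P:9>6 Q:11>8 R:11>8)
P2 drop R (P beats it: A:14>9 C:9>3)
P1→{A,C} P2→{P,Q}

Survivors P1:{A,C} P2:{P,Q}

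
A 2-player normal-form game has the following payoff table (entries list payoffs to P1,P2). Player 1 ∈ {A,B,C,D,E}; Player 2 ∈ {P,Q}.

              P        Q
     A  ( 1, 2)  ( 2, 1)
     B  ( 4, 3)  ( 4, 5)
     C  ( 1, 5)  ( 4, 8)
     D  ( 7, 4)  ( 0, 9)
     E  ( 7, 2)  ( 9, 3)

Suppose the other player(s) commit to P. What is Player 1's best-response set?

P1 best: {D,E}

u_1(A vs P) = 1
u_1(B vs P) = 4
u_1(C vs P) = 1
u_1(D vs P) = 7
u_1(E vs P) = 7
max payoff 7 at {D,E}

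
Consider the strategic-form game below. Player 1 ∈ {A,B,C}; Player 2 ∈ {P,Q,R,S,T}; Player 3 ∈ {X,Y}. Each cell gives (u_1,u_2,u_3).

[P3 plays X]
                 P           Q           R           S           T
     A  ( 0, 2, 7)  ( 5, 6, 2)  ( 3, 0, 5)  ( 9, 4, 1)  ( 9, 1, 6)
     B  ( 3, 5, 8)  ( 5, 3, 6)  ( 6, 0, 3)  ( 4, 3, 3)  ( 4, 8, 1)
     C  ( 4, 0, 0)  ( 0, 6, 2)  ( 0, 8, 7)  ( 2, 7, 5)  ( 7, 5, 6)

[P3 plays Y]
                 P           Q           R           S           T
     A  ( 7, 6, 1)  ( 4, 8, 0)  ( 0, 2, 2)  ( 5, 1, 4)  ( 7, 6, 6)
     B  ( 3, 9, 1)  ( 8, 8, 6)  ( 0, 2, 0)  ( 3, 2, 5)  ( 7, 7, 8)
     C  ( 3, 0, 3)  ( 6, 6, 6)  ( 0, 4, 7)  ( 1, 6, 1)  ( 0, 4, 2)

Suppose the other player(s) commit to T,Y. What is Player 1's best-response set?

u_1(A vs T,Y) = 7
u_1(B vs T,Y) = 7
u_1(C vs T,Y) = 0
max payoff 7 at {A,B}

P1 best: {A,B}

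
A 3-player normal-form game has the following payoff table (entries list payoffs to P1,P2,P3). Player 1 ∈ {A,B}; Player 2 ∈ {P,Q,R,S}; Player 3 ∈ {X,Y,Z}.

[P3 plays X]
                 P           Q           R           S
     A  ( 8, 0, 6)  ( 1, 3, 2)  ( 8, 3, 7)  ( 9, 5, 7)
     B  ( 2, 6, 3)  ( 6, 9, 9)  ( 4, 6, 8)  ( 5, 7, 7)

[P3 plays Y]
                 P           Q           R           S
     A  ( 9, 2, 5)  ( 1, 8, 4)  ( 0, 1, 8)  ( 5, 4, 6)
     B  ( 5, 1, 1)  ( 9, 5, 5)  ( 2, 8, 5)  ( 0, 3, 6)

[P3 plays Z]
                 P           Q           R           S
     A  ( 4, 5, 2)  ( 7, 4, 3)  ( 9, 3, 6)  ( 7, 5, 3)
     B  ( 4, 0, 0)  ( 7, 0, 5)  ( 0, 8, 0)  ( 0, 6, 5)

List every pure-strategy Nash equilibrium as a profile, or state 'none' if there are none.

NE set: (A,S,X), (B,Q,X)

(A,P,X): not NE [P2→S gives 5>0]
(A,P,Y): not NE [P2→Q gives 8>2; P3→X gives 6>5]
(A,P,Z): not NE [P3→X gives 6>2]
(A,Q,X): not NE [P1→B gives 6>1; P2→S gives 5>3; P3→Y gives 4>2]
(A,Q,Y): not NE [P1→B gives 9>1]
(A,Q,Z): not NE [P2→S gives 5>4; P3→Y gives 4>3]
(A,R,X): not NE [P2→S gives 5>3; P3→Y gives 8>7]
(A,R,Y): not NE [P1→B gives 2>0; P2→Q gives 8>1]
(A,R,Z): not NE [P2→S gives 5>3; P3→Y gives 8>6]
(A,S,X): NE
(A,S,Y): not NE [P2→Q gives 8>4; P3→X gives 7>6]
(A,S,Z): not NE [P3→X gives 7>3]
(B,P,X): not NE [P1→A gives 8>2; P2→Q gives 9>6]
(B,P,Y): not NE [P1→A gives 9>5; P2→R gives 8>1; P3→X gives 3>1]
(B,P,Z): not NE [P2→R gives 8>0; P3→X gives 3>0]
(B,Q,X): NE
(B,Q,Y): not NE [P2→R gives 8>5; P3→X gives 9>5]
(B,Q,Z): not NE [P2→R gives 8>0; P3→X gives 9>5]
(B,R,X): not NE [P1→A gives 8>4; P2→Q gives 9>6]
(B,R,Y): not NE [P3→X gives 8>5]
(B,R,Z): not NE [P1→A gives 9>0; P3→X gives 8>0]
(B,S,X): not NE [P1→A gives 9>5; P2→Q gives 9>7]
(B,S,Y): not NE [P1→A gives 5>0; P2→R gives 8>3; P3→X gives 7>6]
(B,S,Z): not NE [P1→A gives 7>0; P2→R gives 8>6; P3→X gives 7>5]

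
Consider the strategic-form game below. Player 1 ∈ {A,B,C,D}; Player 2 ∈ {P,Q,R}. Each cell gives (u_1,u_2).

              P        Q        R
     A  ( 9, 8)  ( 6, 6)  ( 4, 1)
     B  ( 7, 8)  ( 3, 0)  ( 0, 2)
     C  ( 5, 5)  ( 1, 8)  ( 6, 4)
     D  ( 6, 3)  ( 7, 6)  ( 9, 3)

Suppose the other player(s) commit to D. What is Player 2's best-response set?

argmax u_2 = {Q}

u_2(P vs D) = 3
u_2(Q vs D) = 6
u_2(R vs D) = 3
max payoff 6 at {Q}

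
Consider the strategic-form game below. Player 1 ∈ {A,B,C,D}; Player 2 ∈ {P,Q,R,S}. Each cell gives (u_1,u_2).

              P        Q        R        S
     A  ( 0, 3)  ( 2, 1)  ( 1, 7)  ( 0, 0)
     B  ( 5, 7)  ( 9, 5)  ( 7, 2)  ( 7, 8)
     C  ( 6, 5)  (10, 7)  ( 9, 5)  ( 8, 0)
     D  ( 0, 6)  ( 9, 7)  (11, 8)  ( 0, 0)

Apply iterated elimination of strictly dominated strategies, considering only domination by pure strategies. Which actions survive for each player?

P1 drop A (B beats it: P:5>0 Q:9>2 R:7>1 S:7>0)
P1 drop B (C beats it: P:6>5 Q:10>9 R:9>7 S:8>7)
P2 drop P (Q beats it: C:7>5 D:7>6)
P2 drop S (Q beats it: C:7>0 D:7>0)
P1→{C,D} P2→{Q,R}

Survivors P1:{C,D} P2:{Q,R}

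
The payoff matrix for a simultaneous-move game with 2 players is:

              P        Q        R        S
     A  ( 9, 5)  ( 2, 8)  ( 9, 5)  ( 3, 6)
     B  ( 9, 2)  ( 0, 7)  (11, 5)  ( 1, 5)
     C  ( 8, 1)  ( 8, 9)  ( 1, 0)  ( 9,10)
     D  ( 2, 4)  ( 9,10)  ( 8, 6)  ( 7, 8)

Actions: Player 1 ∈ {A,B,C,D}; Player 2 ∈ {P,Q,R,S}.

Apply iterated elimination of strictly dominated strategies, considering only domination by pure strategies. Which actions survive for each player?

P2 drop P (Q beats it: A:8>5 B:7>2 C:9>1 D:10>4)
P2 drop R (Q beats it: A:8>5 B:7>5 C:9>0 D:10>6)
P1 drop A (C beats it: Q:8>2 S:9>3)
P1 drop B (C beats it: Q:8>0 S:9>1)
P1→{C,D} P2→{Q,S}

Survivors P1:{C,D} P2:{Q,S}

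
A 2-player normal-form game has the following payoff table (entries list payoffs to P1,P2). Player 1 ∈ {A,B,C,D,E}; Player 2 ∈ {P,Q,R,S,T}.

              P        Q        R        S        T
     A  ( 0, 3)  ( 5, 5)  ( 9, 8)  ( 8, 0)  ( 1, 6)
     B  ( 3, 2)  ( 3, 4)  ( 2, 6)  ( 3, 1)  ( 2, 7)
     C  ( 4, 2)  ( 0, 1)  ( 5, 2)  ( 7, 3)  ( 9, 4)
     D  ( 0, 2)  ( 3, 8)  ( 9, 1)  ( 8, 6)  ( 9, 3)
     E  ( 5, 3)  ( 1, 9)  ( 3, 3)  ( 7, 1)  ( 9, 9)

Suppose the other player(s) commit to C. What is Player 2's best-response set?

argmax u_2 = {T}

u_2(P vs C) = 2
u_2(Q vs C) = 1
u_2(R vs C) = 2
u_2(S vs C) = 3
u_2(T vs C) = 4
max payoff 4 at {T}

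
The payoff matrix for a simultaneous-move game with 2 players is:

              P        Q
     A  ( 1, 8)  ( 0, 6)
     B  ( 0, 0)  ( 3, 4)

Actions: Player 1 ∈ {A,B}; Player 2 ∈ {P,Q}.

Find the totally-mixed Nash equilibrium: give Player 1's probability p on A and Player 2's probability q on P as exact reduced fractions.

P1 indiff ⇒ q·1+(1-q)·0 = q·0+(1-q)·3 ⇒ q(1) = (1-q)(3) ⇒ q = 3/4
P2 indiff ⇒ p·8+(1-p)·0 = p·6+(1-p)·4 ⇒ p(2) = (1-p)(4) ⇒ p = 2/3

p=2/3, q=3/4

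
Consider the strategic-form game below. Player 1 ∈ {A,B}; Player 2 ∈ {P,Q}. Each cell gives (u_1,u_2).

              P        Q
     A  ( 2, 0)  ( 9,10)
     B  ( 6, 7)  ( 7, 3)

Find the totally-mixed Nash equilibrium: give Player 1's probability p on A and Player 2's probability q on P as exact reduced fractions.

P1 mixes 2/7 on A; P2 mixes 1/3 on P

P1 indiff ⇒ q·2+(1-q)·9 = q·6+(1-q)·7 ⇒ q(-4) = (1-q)(-2) ⇒ q = 1/3
P2 indiff ⇒ p·0+(1-p)·7 = p·10+(1-p)·3 ⇒ p(-10) = (1-p)(-4) ⇒ p = 2/7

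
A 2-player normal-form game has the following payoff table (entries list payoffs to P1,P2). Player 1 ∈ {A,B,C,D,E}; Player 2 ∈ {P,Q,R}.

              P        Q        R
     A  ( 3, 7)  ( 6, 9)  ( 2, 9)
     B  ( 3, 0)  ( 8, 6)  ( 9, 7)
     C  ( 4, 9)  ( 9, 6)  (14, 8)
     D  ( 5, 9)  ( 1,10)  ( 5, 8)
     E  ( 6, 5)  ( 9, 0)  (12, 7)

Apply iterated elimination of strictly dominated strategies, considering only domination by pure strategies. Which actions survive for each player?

IESDS → P1:{C,E} P2:{P,R}

P1 drop A (C beats it: P:4>3 Q:9>6 R:14>2)
P1 drop B (C beats it: P:4>3 Q:9>8 R:14>9)
P1 drop D (E beats it: P:6>5 Q:9>1 R:12>5)
P2 drop Q (P beats it: C:9>6 E:5>0)
P1→{C,E} P2→{P,R}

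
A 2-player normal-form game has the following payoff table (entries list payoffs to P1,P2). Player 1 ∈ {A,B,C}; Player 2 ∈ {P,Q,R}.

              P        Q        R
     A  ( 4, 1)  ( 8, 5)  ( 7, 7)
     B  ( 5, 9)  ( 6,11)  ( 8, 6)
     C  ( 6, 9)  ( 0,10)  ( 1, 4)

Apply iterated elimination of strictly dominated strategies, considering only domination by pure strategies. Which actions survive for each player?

IESDS → P1:{A,B} P2:{Q,R}

P2 drop P (Q beats it: A:5>1 B:11>9 C:10>9)
P1 drop C (A beats it: Q:8>0 R:7>1)
P1→{A,B} P2→{Q,R}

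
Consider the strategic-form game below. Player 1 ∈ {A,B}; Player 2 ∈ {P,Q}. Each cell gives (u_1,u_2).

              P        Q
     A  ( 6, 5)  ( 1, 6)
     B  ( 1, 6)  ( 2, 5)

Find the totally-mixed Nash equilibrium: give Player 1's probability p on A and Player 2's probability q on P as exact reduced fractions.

P1 indiff ⇒ q·6+(1-q)·1 = q·1+(1-q)·2 ⇒ q(5) = (1-q)(1) ⇒ q = 1/6
P2 indiff ⇒ p·5+(1-p)·6 = p·6+(1-p)·5 ⇒ p(-1) = (1-p)(-1) ⇒ p = 1/2

p=1/2, q=1/6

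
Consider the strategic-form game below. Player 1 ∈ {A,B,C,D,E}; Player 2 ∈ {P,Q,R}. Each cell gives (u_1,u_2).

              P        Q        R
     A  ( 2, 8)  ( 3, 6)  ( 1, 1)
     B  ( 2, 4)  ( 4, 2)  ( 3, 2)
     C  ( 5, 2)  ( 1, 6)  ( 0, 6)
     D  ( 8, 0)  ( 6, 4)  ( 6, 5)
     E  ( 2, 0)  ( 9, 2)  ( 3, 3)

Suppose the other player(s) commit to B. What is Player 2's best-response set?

P2 best: {P}

u_2(P vs B) = 4
u_2(Q vs B) = 2
u_2(R vs B) = 2
max payoff 4 at {P}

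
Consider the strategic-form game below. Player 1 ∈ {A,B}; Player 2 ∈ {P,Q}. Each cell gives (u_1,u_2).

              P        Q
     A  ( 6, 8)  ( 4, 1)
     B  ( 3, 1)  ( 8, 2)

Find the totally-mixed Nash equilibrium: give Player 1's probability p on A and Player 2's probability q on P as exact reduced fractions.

P1 indiff ⇒ q·6+(1-q)·4 = q·3+(1-q)·8 ⇒ q(3) = (1-q)(4) ⇒ q = 4/7
P2 indiff ⇒ p·8+(1-p)·1 = p·1+(1-p)·2 ⇒ p(7) = (1-p)(1) ⇒ p = 1/8

p=1/8, q=4/7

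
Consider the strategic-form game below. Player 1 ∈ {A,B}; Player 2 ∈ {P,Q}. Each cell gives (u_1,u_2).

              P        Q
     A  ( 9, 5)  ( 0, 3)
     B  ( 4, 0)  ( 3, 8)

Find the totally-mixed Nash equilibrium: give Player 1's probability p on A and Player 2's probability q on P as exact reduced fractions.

p=4/5, q=3/8

P1 indiff ⇒ q·9+(1-q)·0 = q·4+(1-q)·3 ⇒ q(5) = (1-q)(3) ⇒ q = 3/8
P2 indiff ⇒ p·5+(1-p)·0 = p·3+(1-p)·8 ⇒ p(2) = (1-p)(8) ⇒ p = 4/5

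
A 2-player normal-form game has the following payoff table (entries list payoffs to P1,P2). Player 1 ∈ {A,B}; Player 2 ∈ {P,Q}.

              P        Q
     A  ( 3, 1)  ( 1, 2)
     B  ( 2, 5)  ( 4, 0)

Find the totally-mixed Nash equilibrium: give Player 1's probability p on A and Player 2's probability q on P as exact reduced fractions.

(p,q) = (5/6, 3/4)

P1 indiff ⇒ q·3+(1-q)·1 = q·2+(1-q)·4 ⇒ q(1) = (1-q)(3) ⇒ q = 3/4
P2 indiff ⇒ p·1+(1-p)·5 = p·2+(1-p)·0 ⇒ p(-1) = (1-p)(-5) ⇒ p = 5/6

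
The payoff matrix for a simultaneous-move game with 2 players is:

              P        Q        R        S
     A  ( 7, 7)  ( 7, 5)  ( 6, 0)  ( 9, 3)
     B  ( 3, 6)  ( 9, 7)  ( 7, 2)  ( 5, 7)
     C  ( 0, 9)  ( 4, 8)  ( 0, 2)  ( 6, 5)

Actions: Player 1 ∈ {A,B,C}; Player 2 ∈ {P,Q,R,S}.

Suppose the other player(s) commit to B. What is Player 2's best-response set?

u_2(P vs B) = 6
u_2(Q vs B) = 7
u_2(R vs B) = 2
u_2(S vs B) = 7
max payoff 7 at {Q,S}

BR_2 = {Q,S}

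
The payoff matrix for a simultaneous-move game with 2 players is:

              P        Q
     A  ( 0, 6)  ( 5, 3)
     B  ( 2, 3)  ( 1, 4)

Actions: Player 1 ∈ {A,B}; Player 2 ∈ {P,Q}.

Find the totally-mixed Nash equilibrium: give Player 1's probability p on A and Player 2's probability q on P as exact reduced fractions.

p=1/4, q=2/3

P1 indiff ⇒ q·0+(1-q)·5 = q·2+(1-q)·1 ⇒ q(-2) = (1-q)(-4) ⇒ q = 2/3
P2 indiff ⇒ p·6+(1-p)·3 = p·3+(1-p)·4 ⇒ p(3) = (1-p)(1) ⇒ p = 1/4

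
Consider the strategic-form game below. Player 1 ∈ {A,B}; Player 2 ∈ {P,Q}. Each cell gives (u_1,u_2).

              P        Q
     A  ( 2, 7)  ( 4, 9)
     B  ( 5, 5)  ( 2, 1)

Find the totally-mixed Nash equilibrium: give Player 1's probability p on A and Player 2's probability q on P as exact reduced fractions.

P1 indiff ⇒ q·2+(1-q)·4 = q·5+(1-q)·2 ⇒ q(-3) = (1-q)(-2) ⇒ q = 2/5
P2 indiff ⇒ p·7+(1-p)·5 = p·9+(1-p)·1 ⇒ p(-2) = (1-p)(-4) ⇒ p = 2/3

P1 mixes 2/3 on A; P2 mixes 2/5 on P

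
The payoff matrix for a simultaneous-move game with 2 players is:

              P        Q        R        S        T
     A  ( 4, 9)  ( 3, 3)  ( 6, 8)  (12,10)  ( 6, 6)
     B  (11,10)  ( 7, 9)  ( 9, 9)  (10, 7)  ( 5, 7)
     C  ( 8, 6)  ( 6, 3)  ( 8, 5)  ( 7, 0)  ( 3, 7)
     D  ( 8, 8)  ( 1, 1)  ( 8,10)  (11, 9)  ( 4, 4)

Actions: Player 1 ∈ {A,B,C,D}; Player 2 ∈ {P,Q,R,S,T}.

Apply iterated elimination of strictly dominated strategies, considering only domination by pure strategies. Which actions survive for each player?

P1 drop C (B beats it: P:11>8 Q:7>6 R:9>8 S:10>7 T:5>3)
P2 drop Q (P beats it: A:9>3 B:10>9 D:8>1)
P2 drop T (P beats it: A:9>6 B:10>7 D:8>4)
P1→{A,B,D} P2→{P,R,S}

Survivors P1:{A,B,D} P2:{P,R,S}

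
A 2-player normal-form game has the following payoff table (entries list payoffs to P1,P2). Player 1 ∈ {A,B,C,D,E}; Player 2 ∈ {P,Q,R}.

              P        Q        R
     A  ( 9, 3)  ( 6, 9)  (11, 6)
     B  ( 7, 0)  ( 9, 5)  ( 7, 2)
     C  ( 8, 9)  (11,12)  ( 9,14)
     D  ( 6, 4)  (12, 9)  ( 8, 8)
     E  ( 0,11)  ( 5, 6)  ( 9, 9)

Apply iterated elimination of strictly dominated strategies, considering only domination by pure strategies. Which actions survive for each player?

Remaining: P1:{A,C,D} P2:{Q,R}

P1 drop B (C beats it: P:8>7 Q:11>9 R:9>7)
P1 drop E (A beats it: P:9>0 Q:6>5 R:11>9)
P2 drop P (Q beats it: A:9>3 C:12>9 D:9>4)
P1→{A,C,D} P2→{Q,R}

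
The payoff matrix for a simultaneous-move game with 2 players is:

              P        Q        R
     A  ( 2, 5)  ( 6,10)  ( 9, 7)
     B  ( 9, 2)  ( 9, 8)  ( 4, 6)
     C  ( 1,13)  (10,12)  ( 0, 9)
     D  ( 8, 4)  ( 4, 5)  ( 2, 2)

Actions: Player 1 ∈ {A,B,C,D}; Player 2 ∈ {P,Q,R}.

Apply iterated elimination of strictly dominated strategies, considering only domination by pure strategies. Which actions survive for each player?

P1 drop D (B beats it: P:9>8 Q:9>4 R:4>2)
P2 drop R (Q beats it: A:10>7 B:8>6 C:12>9)
P1 drop A (B beats it: P:9>2 Q:9>6)
P1→{B,C} P2→{P,Q}

Remaining: P1:{B,C} P2:{P,Q}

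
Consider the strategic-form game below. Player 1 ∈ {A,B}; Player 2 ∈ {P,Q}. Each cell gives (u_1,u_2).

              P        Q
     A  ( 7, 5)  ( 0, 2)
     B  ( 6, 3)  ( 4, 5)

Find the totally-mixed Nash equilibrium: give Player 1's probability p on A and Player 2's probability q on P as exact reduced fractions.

P1 mixes 2/5 on A; P2 mixes 4/5 on P

P1 indiff ⇒ q·7+(1-q)·0 = q·6+(1-q)·4 ⇒ q(1) = (1-q)(4) ⇒ q = 4/5
P2 indiff ⇒ p·5+(1-p)·3 = p·2+(1-p)·5 ⇒ p(3) = (1-p)(2) ⇒ p = 2/5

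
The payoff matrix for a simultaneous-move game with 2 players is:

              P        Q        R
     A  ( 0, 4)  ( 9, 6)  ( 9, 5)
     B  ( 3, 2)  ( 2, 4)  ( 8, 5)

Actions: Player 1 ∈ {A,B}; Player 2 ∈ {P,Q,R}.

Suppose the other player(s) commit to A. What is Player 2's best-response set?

argmax u_2 = {Q}

u_2(P vs A) = 4
u_2(Q vs A) = 6
u_2(R vs A) = 5
max payoff 6 at {Q}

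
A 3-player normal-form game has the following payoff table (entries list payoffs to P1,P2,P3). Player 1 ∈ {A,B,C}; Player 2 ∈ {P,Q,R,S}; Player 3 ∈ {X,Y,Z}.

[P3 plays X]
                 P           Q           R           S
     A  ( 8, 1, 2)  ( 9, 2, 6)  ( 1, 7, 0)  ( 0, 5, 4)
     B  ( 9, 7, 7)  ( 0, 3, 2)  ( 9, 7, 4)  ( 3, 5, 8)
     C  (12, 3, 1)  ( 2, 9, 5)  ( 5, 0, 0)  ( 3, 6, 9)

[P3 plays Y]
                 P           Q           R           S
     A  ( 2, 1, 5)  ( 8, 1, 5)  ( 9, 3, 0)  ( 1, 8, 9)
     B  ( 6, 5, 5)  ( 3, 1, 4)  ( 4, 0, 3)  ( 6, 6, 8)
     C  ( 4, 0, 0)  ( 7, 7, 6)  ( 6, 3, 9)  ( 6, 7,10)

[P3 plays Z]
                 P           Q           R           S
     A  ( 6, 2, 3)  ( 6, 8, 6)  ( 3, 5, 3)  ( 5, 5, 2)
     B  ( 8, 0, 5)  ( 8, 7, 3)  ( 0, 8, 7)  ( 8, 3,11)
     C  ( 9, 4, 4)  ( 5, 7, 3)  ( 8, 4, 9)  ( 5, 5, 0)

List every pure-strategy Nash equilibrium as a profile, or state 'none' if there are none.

PSNE = {(C,S,Y)}

(A,P,X): not NE [P1→C gives 12>8; P2→R gives 7>1; P3→Y gives 5>2]
(A,P,Y): not NE [P1→B gives 6>2; P2→S gives 8>1]
(A,P,Z): not NE [P1→C gives 9>6; P2→Q gives 8>2; P3→Y gives 5>3]
(A,Q,X): not NE [P2→R gives 7>2]
(A,Q,Y): not NE [P2→S gives 8>1; P3→Z gives 6>5]
(A,Q,Z): not NE [P1→B gives 8>6]
(A,R,X): not NE [P1→B gives 9>1; P3→Z gives 3>0]
(A,R,Y): not NE [P2→S gives 8>3; P3→Z gives 3>0]
(A,R,Z): not NE [P1→C gives 8>3; P2→Q gives 8>5]
(A,S,X): not NE [P1→C gives 3>0; P2→R gives 7>5; P3→Y gives 9>4]
(A,S,Y): not NE [P1→C gives 6>1]
(A,S,Z): not NE [P1→B gives 8>5; P2→Q gives 8>5; P3→Y gives 9>2]
(B,P,X): not NE [P1→C gives 12>9]
(B,P,Y): not NE [P2→S gives 6>5; P3→X gives 7>5]
(B,P,Z): not NE [P1→C gives 9>8; P2→R gives 8>0; P3→X gives 7>5]
(B,Q,X): not NE [P1→A gives 9>0; P2→R gives 7>3; P3→Y gives 4>2]
(B,Q,Y): not NE [P1→A gives 8>3; P2→S gives 6>1]
(B,Q,Z): not NE [P2→R gives 8>7; P3→Y gives 4>3]
(B,R,X): not NE [P3→Z gives 7>4]
(B,R,Y): not NE [P1→A gives 9>4; P2→S gives 6>0; P3→Z gives 7>3]
(B,R,Z): not NE [P1→C gives 8>0]
(B,S,X): not NE [P2→R gives 7>5; P3→Z gives 11>8]
(B,S,Y): not NE [P3→Z gives 11>8]
(B,S,Z): not NE [P2→R gives 8>3]
(C,P,X): not NE [P2→Q gives 9>3; P3→Z gives 4>1]
(C,P,Y): not NE [P1→B gives 6>4; P2→S gives 7>0; P3→Z gives 4>0]
(C,P,Z): not NE [P2→Q gives 7>4]
(C,Q,X): not NE [P1→A gives 9>2; P3→Y gives 6>5]
(C,Q,Y): not NE [P1→A gives 8>7]
(C,Q,Z): not NE [P1→B gives 8>5; P3→Y gives 6>3]
(C,R,X): not NE [P1→B gives 9>5; P2→Q gives 9>0; P3→Z gives 9>0]
(C,R,Y): not NE [P1→A gives 9>6; P2→S gives 7>3]
(C,R,Z): not NE [P2→Q gives 7>4]
(C,S,X): not NE [P2→Q gives 9>6; P3→Y gives 10>9]
(C,S,Y): NE
(C,S,Z): not NE [P1→B gives 8>5; P2→Q gives 7>5; P3→Y gives 10>0]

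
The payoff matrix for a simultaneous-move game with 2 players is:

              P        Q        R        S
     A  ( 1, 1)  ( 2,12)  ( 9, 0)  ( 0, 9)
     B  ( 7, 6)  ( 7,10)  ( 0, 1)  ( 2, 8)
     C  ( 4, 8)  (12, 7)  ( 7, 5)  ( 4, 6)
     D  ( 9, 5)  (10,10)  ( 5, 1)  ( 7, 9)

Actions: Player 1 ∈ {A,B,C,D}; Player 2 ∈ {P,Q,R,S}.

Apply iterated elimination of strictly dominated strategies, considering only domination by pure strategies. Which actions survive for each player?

P1 drop B (D beats it: P:9>7 Q:10>7 R:5>0 S:7>2)
P2 drop R (P beats it: A:1>0 C:8>5 D:5>1)
P1 drop A (C beats it: P:4>1 Q:12>2 S:4>0)
P2 drop S (Q beats it: C:7>6 D:10>9)
P1→{C,D} P2→{P,Q}

Remaining: P1:{C,D} P2:{P,Q}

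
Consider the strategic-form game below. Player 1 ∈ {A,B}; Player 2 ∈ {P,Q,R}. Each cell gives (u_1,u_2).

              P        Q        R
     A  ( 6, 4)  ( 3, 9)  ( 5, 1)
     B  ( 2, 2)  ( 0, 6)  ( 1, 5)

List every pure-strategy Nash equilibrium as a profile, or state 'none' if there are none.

Nash profiles: (A,Q)

(A,P): not NE [P2→Q gives 9>4]
(A,Q): NE
(A,R): not NE [P2→Q gives 9>1]
(B,P): not NE [P1→A gives 6>2; P2→Q gives 6>2]
(B,Q): not NE [P1→A gives 3>0]
(B,R): not NE [P1→A gives 5>1; P2→Q gives 6>5]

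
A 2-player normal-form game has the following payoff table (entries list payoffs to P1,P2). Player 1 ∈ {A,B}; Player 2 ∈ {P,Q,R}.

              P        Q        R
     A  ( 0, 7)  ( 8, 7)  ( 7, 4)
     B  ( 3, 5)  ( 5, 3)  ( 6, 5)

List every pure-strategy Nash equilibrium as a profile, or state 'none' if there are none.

PSNE = {(A,Q), (B,P)}

(A,P): not NE [P1→B gives 3>0]
(A,Q): NE
(A,R): not NE [P2→Q gives 7>4]
(B,P): NE
(B,Q): not NE [P1→A gives 8>5; P2→R gives 5>3]
(B,R): not NE [P1→A gives 7>6]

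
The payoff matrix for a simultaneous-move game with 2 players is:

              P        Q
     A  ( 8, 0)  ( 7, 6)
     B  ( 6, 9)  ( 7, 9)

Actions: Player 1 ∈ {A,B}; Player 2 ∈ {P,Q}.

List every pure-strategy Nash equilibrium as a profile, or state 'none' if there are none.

(A,P): not NE [P2→Q gives 6>0]
(A,Q): NE
(B,P): not NE [P1→A gives 8>6]
(B,Q): NE

Nash profiles: (A,Q), (B,Q)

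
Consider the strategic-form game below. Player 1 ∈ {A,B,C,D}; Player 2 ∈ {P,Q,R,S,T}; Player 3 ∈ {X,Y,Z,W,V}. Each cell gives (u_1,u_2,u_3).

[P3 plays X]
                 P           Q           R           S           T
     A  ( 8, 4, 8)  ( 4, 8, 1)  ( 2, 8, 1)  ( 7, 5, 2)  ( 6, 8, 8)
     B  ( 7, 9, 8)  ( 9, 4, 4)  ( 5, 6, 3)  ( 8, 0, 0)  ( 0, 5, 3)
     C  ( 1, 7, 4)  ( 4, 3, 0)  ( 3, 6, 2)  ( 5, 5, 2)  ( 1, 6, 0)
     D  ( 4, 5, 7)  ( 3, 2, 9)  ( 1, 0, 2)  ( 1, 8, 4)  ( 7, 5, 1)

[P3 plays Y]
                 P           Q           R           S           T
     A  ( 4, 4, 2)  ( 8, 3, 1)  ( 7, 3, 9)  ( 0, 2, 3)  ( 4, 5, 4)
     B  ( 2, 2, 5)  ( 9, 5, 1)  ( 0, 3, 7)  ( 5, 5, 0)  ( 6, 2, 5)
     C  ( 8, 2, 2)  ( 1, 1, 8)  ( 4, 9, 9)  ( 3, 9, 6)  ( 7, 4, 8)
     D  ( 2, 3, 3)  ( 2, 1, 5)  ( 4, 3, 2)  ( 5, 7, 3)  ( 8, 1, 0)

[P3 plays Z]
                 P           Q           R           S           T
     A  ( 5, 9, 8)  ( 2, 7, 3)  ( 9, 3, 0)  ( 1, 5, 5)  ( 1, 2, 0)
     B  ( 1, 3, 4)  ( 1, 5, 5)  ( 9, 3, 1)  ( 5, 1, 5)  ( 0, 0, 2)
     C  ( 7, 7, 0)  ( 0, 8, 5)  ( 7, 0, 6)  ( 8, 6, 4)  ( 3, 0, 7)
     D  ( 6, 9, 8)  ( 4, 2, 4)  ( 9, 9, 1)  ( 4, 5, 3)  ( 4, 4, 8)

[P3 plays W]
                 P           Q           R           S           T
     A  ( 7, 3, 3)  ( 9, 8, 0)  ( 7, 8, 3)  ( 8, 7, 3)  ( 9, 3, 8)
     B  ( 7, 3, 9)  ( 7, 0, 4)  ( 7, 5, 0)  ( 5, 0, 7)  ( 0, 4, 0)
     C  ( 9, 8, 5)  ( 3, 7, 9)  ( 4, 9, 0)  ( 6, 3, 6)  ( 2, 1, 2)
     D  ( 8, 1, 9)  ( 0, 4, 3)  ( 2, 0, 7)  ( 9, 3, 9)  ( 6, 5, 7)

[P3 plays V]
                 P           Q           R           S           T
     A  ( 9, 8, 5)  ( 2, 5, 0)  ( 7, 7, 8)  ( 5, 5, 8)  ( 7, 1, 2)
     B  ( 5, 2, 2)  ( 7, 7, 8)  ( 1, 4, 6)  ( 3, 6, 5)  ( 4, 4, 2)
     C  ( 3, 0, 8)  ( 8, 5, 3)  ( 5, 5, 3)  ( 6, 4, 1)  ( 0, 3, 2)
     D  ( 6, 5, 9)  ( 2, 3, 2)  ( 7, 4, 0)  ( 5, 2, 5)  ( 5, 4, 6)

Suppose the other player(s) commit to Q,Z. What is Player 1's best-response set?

BR_1 = {D}

u_1(A vs Q,Z) = 2
u_1(B vs Q,Z) = 1
u_1(C vs Q,Z) = 0
u_1(D vs Q,Z) = 4
max payoff 4 at {D}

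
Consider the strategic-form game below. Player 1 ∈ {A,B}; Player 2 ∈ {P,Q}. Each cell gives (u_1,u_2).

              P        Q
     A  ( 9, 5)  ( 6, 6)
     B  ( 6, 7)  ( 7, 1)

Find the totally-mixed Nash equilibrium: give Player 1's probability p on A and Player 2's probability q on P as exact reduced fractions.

p=6/7, q=1/4

P1 indiff ⇒ q·9+(1-q)·6 = q·6+(1-q)·7 ⇒ q(3) = (1-q)(1) ⇒ q = 1/4
P2 indiff ⇒ p·5+(1-p)·7 = p·6+(1-p)·1 ⇒ p(-1) = (1-p)(-6) ⇒ p = 6/7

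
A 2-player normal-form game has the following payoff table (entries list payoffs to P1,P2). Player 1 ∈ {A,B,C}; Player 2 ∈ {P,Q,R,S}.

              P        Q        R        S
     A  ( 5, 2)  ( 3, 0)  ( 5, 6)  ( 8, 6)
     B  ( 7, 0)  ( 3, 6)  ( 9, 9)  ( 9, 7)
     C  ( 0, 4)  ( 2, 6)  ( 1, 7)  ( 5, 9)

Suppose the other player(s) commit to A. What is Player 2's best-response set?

u_2(P vs A) = 2
u_2(Q vs A) = 0
u_2(R vs A) = 6
u_2(S vs A) = 6
max payoff 6 at {R,S}

BR_2 = {R,S}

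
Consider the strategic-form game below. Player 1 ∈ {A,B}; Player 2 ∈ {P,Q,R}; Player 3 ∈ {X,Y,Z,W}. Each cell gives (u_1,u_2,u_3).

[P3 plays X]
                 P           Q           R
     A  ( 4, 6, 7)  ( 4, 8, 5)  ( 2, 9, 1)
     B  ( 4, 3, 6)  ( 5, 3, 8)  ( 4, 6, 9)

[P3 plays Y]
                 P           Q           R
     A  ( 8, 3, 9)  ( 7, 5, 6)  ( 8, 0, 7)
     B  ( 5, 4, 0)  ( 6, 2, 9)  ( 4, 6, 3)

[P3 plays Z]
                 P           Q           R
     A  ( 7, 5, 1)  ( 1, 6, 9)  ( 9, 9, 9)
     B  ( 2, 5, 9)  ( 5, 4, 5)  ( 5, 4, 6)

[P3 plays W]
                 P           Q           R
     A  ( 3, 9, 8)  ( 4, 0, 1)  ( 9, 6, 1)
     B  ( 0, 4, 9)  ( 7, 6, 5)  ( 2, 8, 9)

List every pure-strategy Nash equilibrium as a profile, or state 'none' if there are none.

(A,P,X): not NE [P2→R gives 9>6; P3→Y gives 9>7]
(A,P,Y): not NE [P2→Q gives 5>3]
(A,P,Z): not NE [P2→R gives 9>5; P3→Y gives 9>1]
(A,P,W): not NE [P3→Y gives 9>8]
(A,Q,X): not NE [P1→B gives 5>4; P2→R gives 9>8; P3→Z gives 9>5]
(A,Q,Y): not NE [P3→Z gives 9>6]
(A,Q,Z): not NE [P1→B gives 5>1; P2→R gives 9>6]
(A,Q,W): not NE [P1→B gives 7>4; P2→P gives 9>0; P3→Z gives 9>1]
(A,R,X): not NE [P1→B gives 4>2; P3→Z gives 9>1]
(A,R,Y): not NE [P2→Q gives 5>0; P3→Z gives 9>7]
(A,R,Z): NE
(A,R,W): not NE [P2→P gives 9>6; P3→Z gives 9>1]
(B,P,X): not NE [P2→R gives 6>3; P3→W gives 9>6]
(B,P,Y): not NE [P1→A gives 8>5; P2→R gives 6>4; P3→W gives 9>0]
(B,P,Z): not NE [P1→A gives 7>2]
(B,P,W): not NE [P1→A gives 3>0; P2→R gives 8>4]
(B,Q,X): not NE [P2→R gives 6>3; P3→Y gives 9>8]
(B,Q,Y): not NE [P1→A gives 7>6; P2→R gives 6>2]
(B,Q,Z): not NE [P2→P gives 5>4; P3→Y gives 9>5]
(B,Q,W): not NE [P2→R gives 8>6; P3→Y gives 9>5]
(B,R,X): NE
(B,R,Y): not NE [P1→A gives 8>4; P3→W gives 9>3]
(B,R,Z): not NE [P1→A gives 9>5; P2→P gives 5>4; P3→W gives 9>6]
(B,R,W): not NE [P1→A gives 9>2]

Nash profiles: (A,R,Z), (B,R,X)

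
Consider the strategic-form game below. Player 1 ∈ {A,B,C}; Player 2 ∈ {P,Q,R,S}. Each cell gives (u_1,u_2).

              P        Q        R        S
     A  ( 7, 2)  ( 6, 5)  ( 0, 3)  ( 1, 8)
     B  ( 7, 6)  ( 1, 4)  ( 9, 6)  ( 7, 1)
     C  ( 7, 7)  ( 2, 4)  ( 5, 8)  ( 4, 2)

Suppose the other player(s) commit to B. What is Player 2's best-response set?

u_2(P vs B) = 6
u_2(Q vs B) = 4
u_2(R vs B) = 6
u_2(S vs B) = 1
max payoff 6 at {P,R}

BR_2 = {P,R}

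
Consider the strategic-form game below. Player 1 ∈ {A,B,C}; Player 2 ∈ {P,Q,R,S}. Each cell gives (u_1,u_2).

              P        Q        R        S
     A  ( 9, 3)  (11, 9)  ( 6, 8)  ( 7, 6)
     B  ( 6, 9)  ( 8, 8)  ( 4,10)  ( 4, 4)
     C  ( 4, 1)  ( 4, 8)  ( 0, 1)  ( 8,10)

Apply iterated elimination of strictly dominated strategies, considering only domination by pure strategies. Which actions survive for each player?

P1 drop B (A beats it: P:9>6 Q:11>8 R:6>4 S:7>4)
P2 drop P (Q beats it: A:9>3 C:8>1)
P2 drop R (Q beats it: A:9>8 C:8>1)
P1→{A,C} P2→{Q,S}

IESDS → P1:{A,C} P2:{Q,S}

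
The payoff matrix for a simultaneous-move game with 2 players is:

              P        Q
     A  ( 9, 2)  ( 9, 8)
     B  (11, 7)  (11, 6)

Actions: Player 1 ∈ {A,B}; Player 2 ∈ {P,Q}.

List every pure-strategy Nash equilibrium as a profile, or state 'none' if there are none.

(A,P): not NE [P1→B gives 11>9; P2→Q gives 8>2]
(A,Q): not NE [P1→B gives 11>9]
(B,P): NE
(B,Q): not NE [P2→P gives 7>6]

PSNE = {(B,P)}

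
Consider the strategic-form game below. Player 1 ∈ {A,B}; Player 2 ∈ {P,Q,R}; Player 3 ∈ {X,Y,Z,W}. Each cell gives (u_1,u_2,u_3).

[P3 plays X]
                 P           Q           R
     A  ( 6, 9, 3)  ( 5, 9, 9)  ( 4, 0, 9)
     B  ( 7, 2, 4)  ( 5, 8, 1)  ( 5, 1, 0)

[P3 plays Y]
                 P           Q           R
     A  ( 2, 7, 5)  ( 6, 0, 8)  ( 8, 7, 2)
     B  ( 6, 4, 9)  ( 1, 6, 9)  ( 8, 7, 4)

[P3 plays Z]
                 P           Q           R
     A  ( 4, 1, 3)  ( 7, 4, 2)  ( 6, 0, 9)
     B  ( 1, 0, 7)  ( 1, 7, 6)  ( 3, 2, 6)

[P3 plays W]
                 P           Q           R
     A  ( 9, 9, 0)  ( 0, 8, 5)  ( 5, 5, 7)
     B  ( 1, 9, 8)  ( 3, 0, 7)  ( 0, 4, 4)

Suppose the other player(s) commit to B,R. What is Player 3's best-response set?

BR_3 = {Z}

u_3(X vs B,R) = 0
u_3(Y vs B,R) = 4
u_3(Z vs B,R) = 6
u_3(W vs B,R) = 4
max payoff 6 at {Z}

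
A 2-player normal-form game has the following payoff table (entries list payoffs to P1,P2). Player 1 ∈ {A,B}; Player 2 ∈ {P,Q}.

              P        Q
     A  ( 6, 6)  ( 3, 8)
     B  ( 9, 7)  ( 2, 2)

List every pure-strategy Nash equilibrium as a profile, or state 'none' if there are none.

PSNE = {(A,Q), (B,P)}

(A,P): not NE [P1→B gives 9>6; P2→Q gives 8>6]
(A,Q): NE
(B,P): NE
(B,Q): not NE [P1→A gives 3>2; P2→P gives 7>2]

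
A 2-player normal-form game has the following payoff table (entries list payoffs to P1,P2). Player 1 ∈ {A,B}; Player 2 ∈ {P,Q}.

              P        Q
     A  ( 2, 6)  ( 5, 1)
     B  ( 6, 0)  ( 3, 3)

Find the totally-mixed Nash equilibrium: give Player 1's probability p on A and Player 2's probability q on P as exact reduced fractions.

P1 indiff ⇒ q·2+(1-q)·5 = q·6+(1-q)·3 ⇒ q(-4) = (1-q)(-2) ⇒ q = 1/3
P2 indiff ⇒ p·6+(1-p)·0 = p·1+(1-p)·3 ⇒ p(5) = (1-p)(3) ⇒ p = 3/8

(p,q) = (3/8, 1/3)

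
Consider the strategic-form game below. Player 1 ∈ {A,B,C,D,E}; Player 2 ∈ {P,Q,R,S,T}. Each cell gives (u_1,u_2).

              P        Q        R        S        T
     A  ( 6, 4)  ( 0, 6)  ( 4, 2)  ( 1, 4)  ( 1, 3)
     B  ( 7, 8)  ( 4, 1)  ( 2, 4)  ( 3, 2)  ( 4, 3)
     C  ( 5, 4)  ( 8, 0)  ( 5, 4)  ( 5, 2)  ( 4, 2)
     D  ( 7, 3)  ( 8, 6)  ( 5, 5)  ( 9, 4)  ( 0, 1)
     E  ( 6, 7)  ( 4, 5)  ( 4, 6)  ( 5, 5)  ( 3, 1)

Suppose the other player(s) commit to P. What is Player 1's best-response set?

u_1(A vs P) = 6
u_1(B vs P) = 7
u_1(C vs P) = 5
u_1(D vs P) = 7
u_1(E vs P) = 6
max payoff 7 at {B,D}

BR_1 = {B,D}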